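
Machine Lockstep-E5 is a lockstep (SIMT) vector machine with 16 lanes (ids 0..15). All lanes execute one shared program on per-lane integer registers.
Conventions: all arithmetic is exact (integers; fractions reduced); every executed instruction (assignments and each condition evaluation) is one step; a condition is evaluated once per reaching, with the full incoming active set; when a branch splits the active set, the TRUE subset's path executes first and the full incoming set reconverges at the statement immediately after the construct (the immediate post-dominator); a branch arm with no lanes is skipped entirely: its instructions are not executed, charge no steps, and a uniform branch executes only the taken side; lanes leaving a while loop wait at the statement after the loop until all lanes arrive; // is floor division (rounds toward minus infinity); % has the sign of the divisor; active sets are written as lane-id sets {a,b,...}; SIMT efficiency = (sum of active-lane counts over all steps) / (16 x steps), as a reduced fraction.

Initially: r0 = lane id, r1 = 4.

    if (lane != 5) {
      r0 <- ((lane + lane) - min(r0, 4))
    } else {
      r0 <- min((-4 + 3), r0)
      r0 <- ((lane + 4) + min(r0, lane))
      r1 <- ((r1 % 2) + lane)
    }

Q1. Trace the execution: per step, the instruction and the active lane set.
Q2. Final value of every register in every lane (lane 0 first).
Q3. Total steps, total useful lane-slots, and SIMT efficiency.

step 0: eval (lane != 5)             {0,1,2,3,4,5,6,7,8,9,10,11,12,13,14,15}
step 1: r0 <- ((lane + lane) - min(r0, 4)) {0,1,2,3,4,6,7,8,9,10,11,12,13,14,15}
step 2: r0 <- min((-4 + 3), r0)      {5}
step 3: r0 <- ((lane + 4) + min(r0, lane)) {5}
step 4: r1 <- ((r1 % 2) + lane)      {5}

Answer: 5 steps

r0: 0,1,2,3,4,8,8,10,12,14,16,18,20,22,24,26
r1: 4,4,4,4,4,5,4,4,4,4,4,4,4,4,4,4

steps = 5; useful = 34; efficiency = 34/80 = 17/40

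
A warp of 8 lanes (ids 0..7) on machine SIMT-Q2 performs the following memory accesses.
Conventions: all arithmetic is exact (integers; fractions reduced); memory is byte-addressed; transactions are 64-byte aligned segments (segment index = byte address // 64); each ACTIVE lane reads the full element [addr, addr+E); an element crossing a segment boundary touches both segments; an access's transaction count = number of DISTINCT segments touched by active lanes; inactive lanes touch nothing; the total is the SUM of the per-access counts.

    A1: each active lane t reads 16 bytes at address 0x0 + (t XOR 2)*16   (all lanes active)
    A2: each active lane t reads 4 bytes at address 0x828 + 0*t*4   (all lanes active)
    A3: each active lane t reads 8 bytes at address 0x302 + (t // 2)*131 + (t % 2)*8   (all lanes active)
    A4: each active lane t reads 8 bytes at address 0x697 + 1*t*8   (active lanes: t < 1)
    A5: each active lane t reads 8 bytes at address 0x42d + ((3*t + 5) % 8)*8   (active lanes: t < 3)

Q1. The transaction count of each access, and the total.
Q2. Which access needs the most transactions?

A1: 2 transactions
A2: 1 transaction
A3: 4 transactions
A4: 1 transaction
A5: 2 transactions

Answer: 2,1,4,1,2; total 10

Answer: A3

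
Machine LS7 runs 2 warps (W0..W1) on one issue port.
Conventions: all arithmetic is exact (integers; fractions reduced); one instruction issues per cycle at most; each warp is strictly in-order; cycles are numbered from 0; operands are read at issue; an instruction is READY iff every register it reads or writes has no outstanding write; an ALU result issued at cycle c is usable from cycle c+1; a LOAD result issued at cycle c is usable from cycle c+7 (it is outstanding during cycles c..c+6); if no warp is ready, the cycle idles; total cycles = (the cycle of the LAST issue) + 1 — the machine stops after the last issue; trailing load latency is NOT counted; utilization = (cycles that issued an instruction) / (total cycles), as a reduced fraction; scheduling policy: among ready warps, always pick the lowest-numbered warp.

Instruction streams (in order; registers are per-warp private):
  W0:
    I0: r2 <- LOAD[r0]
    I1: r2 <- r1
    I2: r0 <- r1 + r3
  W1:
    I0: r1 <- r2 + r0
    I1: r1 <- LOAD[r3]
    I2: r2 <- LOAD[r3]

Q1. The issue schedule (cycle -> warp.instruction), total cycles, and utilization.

cycle 0: W0.I0
cycle 1: W1.I0
cycle 2: W1.I1
cycle 3: W1.I2
cycle 4: idle
cycle 5: idle
cycle 6: idle
cycle 7: W0.I1
cycle 8: W0.I2

Answer: 9 cycles, utilization 2/3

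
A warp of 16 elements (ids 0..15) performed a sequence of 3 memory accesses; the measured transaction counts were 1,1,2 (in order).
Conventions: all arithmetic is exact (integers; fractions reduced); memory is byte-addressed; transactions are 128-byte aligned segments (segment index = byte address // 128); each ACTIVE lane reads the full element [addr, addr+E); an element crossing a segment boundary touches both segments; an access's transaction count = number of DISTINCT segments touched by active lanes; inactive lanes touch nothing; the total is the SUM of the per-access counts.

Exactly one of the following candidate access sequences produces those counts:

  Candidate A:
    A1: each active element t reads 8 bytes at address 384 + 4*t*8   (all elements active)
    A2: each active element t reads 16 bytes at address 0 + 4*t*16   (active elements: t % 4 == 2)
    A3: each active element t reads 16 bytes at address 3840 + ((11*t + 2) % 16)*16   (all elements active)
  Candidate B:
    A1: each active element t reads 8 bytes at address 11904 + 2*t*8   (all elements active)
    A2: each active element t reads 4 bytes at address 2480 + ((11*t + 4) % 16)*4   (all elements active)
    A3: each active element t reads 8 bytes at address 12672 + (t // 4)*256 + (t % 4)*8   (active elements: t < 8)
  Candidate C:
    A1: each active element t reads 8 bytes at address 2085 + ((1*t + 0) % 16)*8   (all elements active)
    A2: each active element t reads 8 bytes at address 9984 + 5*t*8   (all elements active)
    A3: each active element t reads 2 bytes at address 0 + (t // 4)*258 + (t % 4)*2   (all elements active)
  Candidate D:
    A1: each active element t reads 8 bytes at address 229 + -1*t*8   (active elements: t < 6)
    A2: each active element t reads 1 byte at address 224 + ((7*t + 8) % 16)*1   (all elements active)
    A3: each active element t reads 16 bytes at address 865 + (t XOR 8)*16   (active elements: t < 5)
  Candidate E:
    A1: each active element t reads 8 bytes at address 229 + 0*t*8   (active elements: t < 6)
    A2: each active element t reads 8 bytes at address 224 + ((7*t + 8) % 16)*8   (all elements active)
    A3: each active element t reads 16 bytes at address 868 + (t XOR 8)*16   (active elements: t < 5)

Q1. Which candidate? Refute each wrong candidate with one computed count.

A: A1 gives 4 transactions, not 1
B: A1 gives 2 transactions, not 1
C: A1 gives 2 transactions, not 1
E: A2 gives 2 transactions, not 1
D: all counts match (1,1,2)

Answer: D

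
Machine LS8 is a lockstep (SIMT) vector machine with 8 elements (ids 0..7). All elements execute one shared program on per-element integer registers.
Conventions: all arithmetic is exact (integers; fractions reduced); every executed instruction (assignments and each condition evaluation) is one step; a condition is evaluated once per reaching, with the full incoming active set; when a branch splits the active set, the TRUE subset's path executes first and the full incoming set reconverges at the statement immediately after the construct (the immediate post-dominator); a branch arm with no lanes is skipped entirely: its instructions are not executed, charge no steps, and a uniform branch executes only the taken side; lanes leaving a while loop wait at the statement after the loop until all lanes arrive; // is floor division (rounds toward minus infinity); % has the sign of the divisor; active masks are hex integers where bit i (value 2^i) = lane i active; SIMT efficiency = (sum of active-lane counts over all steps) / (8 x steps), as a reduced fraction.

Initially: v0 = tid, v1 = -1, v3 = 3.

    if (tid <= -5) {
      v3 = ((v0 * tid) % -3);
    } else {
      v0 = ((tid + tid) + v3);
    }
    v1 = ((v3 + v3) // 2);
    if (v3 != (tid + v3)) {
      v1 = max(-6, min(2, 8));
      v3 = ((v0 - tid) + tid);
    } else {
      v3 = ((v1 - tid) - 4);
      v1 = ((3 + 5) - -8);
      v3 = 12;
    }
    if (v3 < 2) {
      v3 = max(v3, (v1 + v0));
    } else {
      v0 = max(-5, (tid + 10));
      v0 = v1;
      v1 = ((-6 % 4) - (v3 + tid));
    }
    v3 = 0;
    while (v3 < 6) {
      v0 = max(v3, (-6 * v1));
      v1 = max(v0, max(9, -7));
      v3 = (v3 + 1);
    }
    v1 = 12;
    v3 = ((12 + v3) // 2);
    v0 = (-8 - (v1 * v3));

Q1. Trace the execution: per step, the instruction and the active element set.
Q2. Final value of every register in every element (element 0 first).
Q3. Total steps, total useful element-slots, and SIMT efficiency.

step 0: eval (tid <= -5)             0xff
step 1: v0 <- ((tid + tid) + v3)     0xff
step 2: v1 <- ((v3 + v3) // 2)       0xff
step 3: eval (v3 != (tid + v3))      0xff
step 4: v1 <- max(-6, min(2, 8))     0xfe
step 5: v3 <- ((v0 - tid) + tid)     0xfe
step 6: v3 <- ((v1 - tid) - 4)       0x01
step 7: v1 <- ((3 + 5) - -8)         0x01
step 8: v3 <- 12                     0x01
step 9: eval (v3 < 2)                0xff
step 10: v0 <- max(-5, (tid + 10))    0xff
step 11: v0 <- v1                     0xff
step 12: v1 <- ((-6 % 4) - (v3 + tid)) 0xff
step 13: v3 <- 0                      0xff
step 14: eval (v3 < 6)                0xff
step 15: v0 <- max(v3, (-6 * v1))     0xff
step 16: v1 <- max(v0, max(9, -7))    0xff
step 17: v3 <- (v3 + 1)               0xff
step 18: eval (v3 < 6)                0xff
step 19: v0 <- max(v3, (-6 * v1))     0xff
step 20: v1 <- max(v0, max(9, -7))    0xff
step 21: v3 <- (v3 + 1)               0xff
step 22: eval (v3 < 6)                0xff
step 23: v0 <- max(v3, (-6 * v1))     0xff
step 24: v1 <- max(v0, max(9, -7))    0xff
step 25: v3 <- (v3 + 1)               0xff
step 26: eval (v3 < 6)                0xff
step 27: v0 <- max(v3, (-6 * v1))     0xff
step 28: v1 <- max(v0, max(9, -7))    0xff
step 29: v3 <- (v3 + 1)               0xff
step 30: eval (v3 < 6)                0xff
step 31: v0 <- max(v3, (-6 * v1))     0xff
step 32: v1 <- max(v0, max(9, -7))    0xff
step 33: v3 <- (v3 + 1)               0xff
step 34: eval (v3 < 6)                0xff
step 35: v0 <- max(v3, (-6 * v1))     0xff
step 36: v1 <- max(v0, max(9, -7))    0xff
step 37: v3 <- (v3 + 1)               0xff
step 38: eval (v3 < 6)                0xff
step 39: v1 <- 12                     0xff
step 40: v3 <- ((12 + v3) // 2)       0xff
step 41: v0 <- (-8 - (v1 * v3))       0xff

Answer: 42 steps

v0: -116,-116,-116,-116,-116,-116,-116,-116
v1: 12,12,12,12,12,12,12,12
v3: 9,9,9,9,9,9,9,9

steps = 42; useful = 313; efficiency = 313/336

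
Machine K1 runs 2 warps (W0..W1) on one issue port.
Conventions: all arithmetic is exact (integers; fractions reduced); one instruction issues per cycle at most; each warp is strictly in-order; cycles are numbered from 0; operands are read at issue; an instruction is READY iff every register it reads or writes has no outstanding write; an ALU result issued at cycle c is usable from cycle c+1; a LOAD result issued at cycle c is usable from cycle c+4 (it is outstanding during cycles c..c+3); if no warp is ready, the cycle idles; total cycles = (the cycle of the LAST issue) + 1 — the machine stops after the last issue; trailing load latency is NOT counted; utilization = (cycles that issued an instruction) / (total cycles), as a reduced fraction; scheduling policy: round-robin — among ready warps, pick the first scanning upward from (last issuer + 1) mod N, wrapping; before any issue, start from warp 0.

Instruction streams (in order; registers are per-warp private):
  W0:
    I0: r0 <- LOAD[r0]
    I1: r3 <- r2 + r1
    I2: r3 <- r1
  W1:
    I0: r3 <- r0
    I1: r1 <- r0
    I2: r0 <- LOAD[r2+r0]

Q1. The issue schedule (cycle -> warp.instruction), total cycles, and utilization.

cycle 0: W0.I0
cycle 1: W1.I0
cycle 2: W0.I1
cycle 3: W1.I1
cycle 4: W0.I2
cycle 5: W1.I2

Answer: 6 cycles, utilization 1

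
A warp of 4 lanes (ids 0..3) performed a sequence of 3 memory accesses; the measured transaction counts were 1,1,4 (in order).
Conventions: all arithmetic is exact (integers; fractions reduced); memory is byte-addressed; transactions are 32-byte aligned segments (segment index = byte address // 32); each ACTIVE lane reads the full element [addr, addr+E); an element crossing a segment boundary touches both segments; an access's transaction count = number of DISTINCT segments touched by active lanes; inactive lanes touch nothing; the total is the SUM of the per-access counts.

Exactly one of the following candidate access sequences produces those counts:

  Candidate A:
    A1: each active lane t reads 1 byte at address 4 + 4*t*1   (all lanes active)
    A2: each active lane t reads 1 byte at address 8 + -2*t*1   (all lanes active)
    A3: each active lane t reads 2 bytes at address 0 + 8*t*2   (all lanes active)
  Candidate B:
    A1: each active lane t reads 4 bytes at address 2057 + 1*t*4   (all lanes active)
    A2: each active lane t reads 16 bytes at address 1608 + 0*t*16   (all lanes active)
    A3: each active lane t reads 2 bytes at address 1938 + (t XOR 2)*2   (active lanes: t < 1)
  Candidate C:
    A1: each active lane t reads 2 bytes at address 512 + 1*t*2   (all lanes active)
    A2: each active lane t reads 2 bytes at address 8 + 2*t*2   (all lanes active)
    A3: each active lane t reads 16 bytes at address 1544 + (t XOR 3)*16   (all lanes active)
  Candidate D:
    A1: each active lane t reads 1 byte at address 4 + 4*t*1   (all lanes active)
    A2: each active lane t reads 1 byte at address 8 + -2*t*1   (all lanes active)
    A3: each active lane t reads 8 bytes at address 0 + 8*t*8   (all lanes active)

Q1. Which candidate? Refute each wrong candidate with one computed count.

A: A3 gives 2 transactions, not 4
B: A3 gives 1 transaction, not 4
C: A3 gives 3 transactions, not 4
D: all counts match (1,1,4)

Answer: D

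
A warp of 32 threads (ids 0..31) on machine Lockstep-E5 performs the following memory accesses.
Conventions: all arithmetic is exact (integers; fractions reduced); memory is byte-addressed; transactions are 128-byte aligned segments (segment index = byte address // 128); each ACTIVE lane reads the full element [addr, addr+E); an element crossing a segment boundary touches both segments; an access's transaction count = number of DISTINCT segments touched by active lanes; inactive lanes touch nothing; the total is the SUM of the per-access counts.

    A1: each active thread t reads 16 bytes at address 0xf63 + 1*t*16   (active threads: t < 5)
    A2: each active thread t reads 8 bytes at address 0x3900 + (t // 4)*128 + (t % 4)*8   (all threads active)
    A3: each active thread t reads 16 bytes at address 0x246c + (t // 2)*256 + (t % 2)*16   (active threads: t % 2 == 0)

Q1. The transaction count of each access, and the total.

A1: 2 transactions
A2: 8 transactions
A3: 16 transactions

Answer: 2,8,16; total 26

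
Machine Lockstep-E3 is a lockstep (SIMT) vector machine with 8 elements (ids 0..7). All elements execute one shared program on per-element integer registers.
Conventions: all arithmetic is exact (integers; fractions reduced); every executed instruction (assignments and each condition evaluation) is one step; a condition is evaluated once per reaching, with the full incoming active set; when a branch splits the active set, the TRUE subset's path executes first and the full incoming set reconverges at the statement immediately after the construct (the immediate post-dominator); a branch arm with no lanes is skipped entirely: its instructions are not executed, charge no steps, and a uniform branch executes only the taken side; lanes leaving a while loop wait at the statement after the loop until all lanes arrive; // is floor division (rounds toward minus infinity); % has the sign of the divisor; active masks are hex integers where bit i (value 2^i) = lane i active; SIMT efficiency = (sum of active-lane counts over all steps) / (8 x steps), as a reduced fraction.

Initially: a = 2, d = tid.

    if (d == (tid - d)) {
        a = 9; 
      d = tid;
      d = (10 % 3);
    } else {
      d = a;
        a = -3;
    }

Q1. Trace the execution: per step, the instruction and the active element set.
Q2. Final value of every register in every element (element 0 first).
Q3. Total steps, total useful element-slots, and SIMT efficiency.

step 0: eval (d == (tid - d))        0xff
step 1: a <- 9                       0x01
step 2: d <- tid                     0x01
step 3: d <- (10 % 3)                0x01
step 4: d <- a                       0xfe
step 5: a <- -3                      0xfe

Answer: 6 steps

a: 9,-3,-3,-3,-3,-3,-3,-3
d: 1,2,2,2,2,2,2,2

steps = 6; useful = 25; efficiency = 25/48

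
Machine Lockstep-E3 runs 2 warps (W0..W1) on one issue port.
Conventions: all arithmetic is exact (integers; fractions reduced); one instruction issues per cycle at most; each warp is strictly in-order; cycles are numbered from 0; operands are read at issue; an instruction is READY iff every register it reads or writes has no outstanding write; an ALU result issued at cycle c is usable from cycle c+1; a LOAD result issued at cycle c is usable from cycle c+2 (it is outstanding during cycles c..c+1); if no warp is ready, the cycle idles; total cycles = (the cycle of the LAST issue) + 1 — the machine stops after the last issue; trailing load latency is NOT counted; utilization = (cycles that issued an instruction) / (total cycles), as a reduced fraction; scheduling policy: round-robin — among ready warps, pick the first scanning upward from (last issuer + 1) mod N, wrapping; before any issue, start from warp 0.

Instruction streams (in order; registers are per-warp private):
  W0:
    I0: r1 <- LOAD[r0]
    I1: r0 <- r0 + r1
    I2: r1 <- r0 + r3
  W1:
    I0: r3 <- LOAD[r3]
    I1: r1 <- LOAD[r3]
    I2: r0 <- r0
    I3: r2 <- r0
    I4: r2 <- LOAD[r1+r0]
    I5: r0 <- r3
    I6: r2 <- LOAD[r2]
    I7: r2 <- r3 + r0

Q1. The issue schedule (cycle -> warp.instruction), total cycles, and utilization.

cycle 0: W0.I0
cycle 1: W1.I0
cycle 2: W0.I1
cycle 3: W1.I1
cycle 4: W0.I2
cycle 5: W1.I2
cycle 6: W1.I3
cycle 7: W1.I4
cycle 8: W1.I5
cycle 9: W1.I6
cycle 10: idle
cycle 11: W1.I7

Answer: 12 cycles, utilization 11/12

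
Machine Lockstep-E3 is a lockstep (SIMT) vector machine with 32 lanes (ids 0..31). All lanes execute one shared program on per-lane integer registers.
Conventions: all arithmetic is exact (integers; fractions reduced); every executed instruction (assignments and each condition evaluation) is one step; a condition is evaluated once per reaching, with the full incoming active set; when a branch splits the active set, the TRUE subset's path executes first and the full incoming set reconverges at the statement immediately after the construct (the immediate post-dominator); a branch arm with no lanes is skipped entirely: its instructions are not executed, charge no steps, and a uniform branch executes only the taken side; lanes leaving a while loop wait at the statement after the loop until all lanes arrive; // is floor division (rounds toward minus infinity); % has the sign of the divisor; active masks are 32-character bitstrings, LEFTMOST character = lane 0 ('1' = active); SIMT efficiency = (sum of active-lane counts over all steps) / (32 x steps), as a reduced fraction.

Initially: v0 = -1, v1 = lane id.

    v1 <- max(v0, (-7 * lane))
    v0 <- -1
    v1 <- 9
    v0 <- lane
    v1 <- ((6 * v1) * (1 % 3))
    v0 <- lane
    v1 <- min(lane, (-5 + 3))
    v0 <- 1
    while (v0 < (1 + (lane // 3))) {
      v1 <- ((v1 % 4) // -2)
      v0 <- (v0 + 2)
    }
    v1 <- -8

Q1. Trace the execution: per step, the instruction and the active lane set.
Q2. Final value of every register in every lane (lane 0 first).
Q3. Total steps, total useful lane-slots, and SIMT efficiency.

step 0: v1 <- max(v0, (-7 * lane))   11111111111111111111111111111111
step 1: v0 <- -1                     11111111111111111111111111111111
step 2: v1 <- 9                      11111111111111111111111111111111
step 3: v0 <- lane                   11111111111111111111111111111111
step 4: v1 <- ((6 * v1) * (1 % 3))   11111111111111111111111111111111
step 5: v0 <- lane                   11111111111111111111111111111111
step 6: v1 <- min(lane, (-5 + 3))    11111111111111111111111111111111
step 7: v0 <- 1                      11111111111111111111111111111111
step 8: eval (v0 < (1 + (lane // 3))) 11111111111111111111111111111111
step 9: v1 <- ((v1 % 4) // -2)       00011111111111111111111111111111
step 10: v0 <- (v0 + 2)               00011111111111111111111111111111
step 11: eval (v0 < (1 + (lane // 3))) 00011111111111111111111111111111
step 12: v1 <- ((v1 % 4) // -2)       00000000011111111111111111111111
step 13: v0 <- (v0 + 2)               00000000011111111111111111111111
step 14: eval (v0 < (1 + (lane // 3))) 00000000011111111111111111111111
step 15: v1 <- ((v1 % 4) // -2)       00000000000000011111111111111111
step 16: v0 <- (v0 + 2)               00000000000000011111111111111111
step 17: eval (v0 < (1 + (lane // 3))) 00000000000000011111111111111111
step 18: v1 <- ((v1 % 4) // -2)       00000000000000000000011111111111
step 19: v0 <- (v0 + 2)               00000000000000000000011111111111
step 20: eval (v0 < (1 + (lane // 3))) 00000000000000000000011111111111
step 21: v1 <- ((v1 % 4) // -2)       00000000000000000000000000011111
step 22: v0 <- (v0 + 2)               00000000000000000000000000011111
step 23: eval (v0 < (1 + (lane // 3))) 00000000000000000000000000011111
step 24: v1 <- -8                     11111111111111111111111111111111

Answer: 25 steps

v0: 1,1,1,3,3,3,3,3,3,5,5,5,5,5,5,7,7,7,7,7,7,9,9,9,9,9,9,11,11,11,11,11
v1: -8,-8,-8,-8,-8,-8,-8,-8,-8,-8,-8,-8,-8,-8,-8,-8,-8,-8,-8,-8,-8,-8,-8,-8,-8,-8,-8,-8,-8,-8,-8,-8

steps = 25; useful = 575; efficiency = 575/800 = 23/32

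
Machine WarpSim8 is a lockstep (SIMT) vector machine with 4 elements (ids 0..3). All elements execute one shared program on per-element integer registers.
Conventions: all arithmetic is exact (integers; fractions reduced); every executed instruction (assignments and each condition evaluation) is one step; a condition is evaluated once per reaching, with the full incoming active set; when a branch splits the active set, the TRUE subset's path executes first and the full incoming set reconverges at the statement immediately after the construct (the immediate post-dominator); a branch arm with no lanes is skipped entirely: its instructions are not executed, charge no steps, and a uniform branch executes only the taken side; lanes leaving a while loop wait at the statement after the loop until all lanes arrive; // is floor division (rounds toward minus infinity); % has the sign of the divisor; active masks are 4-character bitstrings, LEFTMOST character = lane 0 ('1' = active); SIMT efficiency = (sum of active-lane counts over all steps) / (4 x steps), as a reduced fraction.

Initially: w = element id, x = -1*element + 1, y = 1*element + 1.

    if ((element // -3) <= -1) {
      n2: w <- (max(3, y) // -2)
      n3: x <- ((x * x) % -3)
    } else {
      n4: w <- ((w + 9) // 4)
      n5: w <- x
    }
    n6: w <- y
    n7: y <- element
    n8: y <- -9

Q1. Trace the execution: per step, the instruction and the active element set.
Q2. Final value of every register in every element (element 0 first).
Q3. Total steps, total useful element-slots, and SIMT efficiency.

step 0: eval ((element // -3) <= -1) 1111
step 1: w <- (max(3, y) // -2)       0111
step 2: x <- ((x * x) % -3)          0111
step 3: w <- ((w + 9) // 4)          1000
step 4: w <- x                       1000
step 5: w <- y                       1111
step 6: y <- element                 1111
step 7: y <- -9                      1111

Answer: 8 steps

w: 1,2,3,4
x: 1,0,-2,-2
y: -9,-9,-9,-9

steps = 8; useful = 24; efficiency = 24/32 = 3/4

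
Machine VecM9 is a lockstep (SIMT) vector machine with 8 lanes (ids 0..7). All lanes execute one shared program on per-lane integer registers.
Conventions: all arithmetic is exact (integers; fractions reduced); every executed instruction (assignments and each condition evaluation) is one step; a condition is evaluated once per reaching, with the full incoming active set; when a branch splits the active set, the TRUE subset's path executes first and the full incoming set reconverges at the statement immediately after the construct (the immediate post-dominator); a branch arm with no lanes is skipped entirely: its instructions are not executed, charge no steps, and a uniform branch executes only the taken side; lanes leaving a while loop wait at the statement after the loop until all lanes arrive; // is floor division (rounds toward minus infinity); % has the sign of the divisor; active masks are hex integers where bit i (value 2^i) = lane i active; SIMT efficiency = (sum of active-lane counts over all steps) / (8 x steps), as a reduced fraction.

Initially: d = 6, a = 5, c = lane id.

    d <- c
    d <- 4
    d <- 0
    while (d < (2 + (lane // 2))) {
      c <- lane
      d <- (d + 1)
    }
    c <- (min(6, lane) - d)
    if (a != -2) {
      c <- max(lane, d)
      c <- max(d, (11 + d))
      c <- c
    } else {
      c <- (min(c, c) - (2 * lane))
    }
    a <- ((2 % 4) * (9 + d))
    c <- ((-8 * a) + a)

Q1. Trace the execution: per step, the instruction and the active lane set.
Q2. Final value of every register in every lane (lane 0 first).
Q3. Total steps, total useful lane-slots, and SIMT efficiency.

step 0: d <- c                       0xff
step 1: d <- 4                       0xff
step 2: d <- 0                       0xff
step 3: eval (d < (2 + (lane // 2))) 0xff
step 4: c <- lane                    0xff
step 5: d <- (d + 1)                 0xff
step 6: eval (d < (2 + (lane // 2))) 0xff
step 7: c <- lane                    0xff
step 8: d <- (d + 1)                 0xff
step 9: eval (d < (2 + (lane // 2))) 0xff
step 10: c <- lane                    0xfc
step 11: d <- (d + 1)                 0xfc
step 12: eval (d < (2 + (lane // 2))) 0xfc
step 13: c <- lane                    0xf0
step 14: d <- (d + 1)                 0xf0
step 15: eval (d < (2 + (lane // 2))) 0xf0
step 16: c <- lane                    0xc0
step 17: d <- (d + 1)                 0xc0
step 18: eval (d < (2 + (lane // 2))) 0xc0
step 19: c <- (min(6, lane) - d)      0xff
step 20: eval (a != -2)               0xff
step 21: c <- max(lane, d)            0xff
step 22: c <- max(d, (11 + d))        0xff
step 23: c <- c                       0xff
step 24: a <- ((2 % 4) * (9 + d))     0xff
step 25: c <- ((-8 * a) + a)          0xff

Answer: 26 steps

d: 2,2,3,3,4,4,5,5
a: 22,22,24,24,26,26,28,28
c: -154,-154,-168,-168,-182,-182,-196,-196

steps = 26; useful = 172; efficiency = 172/208 = 43/52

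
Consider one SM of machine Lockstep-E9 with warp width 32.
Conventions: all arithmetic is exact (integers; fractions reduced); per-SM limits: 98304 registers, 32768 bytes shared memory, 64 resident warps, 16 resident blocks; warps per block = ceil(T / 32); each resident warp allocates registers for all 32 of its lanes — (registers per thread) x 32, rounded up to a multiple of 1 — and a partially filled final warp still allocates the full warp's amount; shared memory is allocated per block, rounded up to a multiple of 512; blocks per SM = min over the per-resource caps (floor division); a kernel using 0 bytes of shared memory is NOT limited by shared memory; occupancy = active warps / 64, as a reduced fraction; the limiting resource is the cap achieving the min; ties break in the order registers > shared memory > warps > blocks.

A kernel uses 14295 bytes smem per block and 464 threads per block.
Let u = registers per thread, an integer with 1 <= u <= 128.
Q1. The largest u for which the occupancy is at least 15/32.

Answer: u = 102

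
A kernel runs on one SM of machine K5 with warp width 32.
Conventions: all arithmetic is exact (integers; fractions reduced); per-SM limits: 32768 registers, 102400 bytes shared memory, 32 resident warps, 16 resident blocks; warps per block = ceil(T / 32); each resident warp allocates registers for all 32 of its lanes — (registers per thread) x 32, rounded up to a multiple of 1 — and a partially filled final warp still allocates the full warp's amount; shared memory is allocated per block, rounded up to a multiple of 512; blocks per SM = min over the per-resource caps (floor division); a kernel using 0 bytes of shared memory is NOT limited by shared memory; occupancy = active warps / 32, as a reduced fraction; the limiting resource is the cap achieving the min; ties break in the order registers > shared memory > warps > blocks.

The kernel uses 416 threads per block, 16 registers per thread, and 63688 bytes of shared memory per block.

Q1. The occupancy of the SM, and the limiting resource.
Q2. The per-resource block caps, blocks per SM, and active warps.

Answer: occupancy 13/32, limited by shared memory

registers: 4 blocks
shared memory: 1 block
warps: 2 blocks
blocks: 16 blocks

Answer: 1 block, 13 active warps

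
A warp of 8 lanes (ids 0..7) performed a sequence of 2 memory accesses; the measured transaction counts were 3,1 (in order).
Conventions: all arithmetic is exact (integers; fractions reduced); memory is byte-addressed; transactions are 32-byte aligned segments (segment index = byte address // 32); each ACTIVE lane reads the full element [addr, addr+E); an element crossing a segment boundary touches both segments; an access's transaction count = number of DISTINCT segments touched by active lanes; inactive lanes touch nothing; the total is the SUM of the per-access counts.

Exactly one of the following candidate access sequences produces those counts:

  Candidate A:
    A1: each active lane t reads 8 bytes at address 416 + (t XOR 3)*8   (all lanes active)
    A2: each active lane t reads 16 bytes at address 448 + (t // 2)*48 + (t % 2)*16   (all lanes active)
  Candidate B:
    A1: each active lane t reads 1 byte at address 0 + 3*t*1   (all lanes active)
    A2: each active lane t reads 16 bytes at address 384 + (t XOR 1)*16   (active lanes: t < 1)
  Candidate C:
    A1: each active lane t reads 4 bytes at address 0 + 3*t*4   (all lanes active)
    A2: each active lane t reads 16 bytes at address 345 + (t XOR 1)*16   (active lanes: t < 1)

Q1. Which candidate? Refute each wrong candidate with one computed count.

A: A1 gives 2 transactions, not 3
B: A1 gives 1 transaction, not 3
C: all counts match (3,1)

Answer: C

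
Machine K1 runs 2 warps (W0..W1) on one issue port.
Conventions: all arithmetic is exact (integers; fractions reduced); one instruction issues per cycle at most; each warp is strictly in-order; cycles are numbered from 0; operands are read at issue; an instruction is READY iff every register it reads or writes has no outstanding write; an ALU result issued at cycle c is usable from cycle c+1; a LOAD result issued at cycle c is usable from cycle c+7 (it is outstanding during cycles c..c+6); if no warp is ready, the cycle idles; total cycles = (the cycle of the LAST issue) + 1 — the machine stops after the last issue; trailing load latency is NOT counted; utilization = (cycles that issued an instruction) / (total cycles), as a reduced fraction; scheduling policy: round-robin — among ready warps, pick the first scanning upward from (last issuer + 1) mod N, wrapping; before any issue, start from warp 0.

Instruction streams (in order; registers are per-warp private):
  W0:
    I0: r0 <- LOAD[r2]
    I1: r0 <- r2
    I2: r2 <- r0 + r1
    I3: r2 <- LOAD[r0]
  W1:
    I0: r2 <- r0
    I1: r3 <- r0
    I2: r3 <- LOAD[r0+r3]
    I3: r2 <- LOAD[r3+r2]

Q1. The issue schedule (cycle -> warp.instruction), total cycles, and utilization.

cycle 0: W0.I0
cycle 1: W1.I0
cycle 2: W1.I1
cycle 3: W1.I2
cycle 4: idle
cycle 5: idle
cycle 6: idle
cycle 7: W0.I1
cycle 8: W0.I2
cycle 9: W0.I3
cycle 10: W1.I3

Answer: 11 cycles, utilization 8/11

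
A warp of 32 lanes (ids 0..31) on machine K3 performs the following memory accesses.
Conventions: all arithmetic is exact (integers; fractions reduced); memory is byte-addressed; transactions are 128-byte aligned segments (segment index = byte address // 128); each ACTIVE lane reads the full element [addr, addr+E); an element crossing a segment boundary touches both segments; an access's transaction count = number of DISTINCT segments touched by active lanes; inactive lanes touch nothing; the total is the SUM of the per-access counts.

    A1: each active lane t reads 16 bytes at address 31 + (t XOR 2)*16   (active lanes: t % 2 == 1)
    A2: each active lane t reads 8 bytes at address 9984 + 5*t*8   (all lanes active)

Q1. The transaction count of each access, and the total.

A1: 5 transactions
A2: 10 transactions

Answer: 5,10; total 15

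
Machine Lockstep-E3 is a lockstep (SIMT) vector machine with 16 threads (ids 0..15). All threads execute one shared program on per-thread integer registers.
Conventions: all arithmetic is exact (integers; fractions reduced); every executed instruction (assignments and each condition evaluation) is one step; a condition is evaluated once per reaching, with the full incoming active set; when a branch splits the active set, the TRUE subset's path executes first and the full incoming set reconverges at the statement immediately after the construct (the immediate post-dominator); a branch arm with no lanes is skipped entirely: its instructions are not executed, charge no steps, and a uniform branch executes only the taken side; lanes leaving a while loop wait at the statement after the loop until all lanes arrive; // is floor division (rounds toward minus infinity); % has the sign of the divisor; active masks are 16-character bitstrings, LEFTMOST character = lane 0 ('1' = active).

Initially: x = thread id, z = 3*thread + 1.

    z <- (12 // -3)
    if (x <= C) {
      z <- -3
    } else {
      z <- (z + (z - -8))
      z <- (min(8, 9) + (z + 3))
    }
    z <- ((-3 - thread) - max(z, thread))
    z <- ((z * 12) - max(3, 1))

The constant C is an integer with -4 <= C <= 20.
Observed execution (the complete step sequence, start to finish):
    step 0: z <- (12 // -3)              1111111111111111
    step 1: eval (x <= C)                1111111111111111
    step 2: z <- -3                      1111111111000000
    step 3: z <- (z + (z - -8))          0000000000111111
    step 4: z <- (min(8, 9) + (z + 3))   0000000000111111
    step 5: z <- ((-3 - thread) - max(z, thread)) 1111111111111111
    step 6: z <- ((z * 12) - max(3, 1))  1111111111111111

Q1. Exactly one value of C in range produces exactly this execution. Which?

Answer: C = 9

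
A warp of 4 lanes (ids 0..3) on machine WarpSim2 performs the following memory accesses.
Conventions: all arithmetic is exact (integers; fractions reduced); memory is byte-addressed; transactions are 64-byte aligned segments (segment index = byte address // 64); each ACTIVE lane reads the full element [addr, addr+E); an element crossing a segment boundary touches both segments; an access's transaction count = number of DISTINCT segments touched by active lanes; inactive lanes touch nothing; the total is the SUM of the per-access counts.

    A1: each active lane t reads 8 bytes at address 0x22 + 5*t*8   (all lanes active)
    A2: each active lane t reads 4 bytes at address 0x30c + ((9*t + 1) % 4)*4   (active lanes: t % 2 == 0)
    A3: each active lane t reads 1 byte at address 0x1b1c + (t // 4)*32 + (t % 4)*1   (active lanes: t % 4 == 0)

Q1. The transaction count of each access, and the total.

A1: 3 transactions
A2: 1 transaction
A3: 1 transaction

Answer: 3,1,1; total 5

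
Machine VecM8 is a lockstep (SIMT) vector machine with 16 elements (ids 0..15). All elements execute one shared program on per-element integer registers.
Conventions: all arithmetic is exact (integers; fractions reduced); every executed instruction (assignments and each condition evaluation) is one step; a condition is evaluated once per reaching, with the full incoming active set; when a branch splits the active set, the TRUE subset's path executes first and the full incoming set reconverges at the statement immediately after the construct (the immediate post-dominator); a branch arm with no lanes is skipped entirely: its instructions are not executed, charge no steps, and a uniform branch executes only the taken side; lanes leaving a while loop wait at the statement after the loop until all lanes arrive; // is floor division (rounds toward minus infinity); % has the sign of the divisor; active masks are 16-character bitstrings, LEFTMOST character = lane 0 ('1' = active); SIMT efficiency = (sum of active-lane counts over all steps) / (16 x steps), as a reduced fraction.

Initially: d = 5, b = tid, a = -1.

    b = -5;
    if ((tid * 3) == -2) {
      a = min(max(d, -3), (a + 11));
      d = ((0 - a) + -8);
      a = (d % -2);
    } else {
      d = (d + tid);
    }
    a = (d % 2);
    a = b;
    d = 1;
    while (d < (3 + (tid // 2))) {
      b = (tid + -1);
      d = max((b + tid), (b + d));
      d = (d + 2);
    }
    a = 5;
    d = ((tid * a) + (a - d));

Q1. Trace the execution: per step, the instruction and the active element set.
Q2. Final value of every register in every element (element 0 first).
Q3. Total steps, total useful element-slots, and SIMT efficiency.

step 0: b <- -5                      1111111111111111
step 1: eval ((tid * 3) == -2)       1111111111111111
step 2: d <- (d + tid)               1111111111111111
step 3: a <- (d % 2)                 1111111111111111
step 4: a <- b                       1111111111111111
step 5: d <- 1                       1111111111111111
step 6: eval (d < (3 + (tid // 2)))  1111111111111111
step 7: b <- (tid + -1)              1111111111111111
step 8: d <- max((b + tid), (b + d)) 1111111111111111
step 9: d <- (d + 2)                 1111111111111111
step 10: eval (d < (3 + (tid // 2)))  1111111111111111
step 11: b <- (tid + -1)              1000000000000000
step 12: d <- max((b + tid), (b + d)) 1000000000000000
step 13: d <- (d + 2)                 1000000000000000
step 14: eval (d < (3 + (tid // 2)))  1000000000000000
step 15: a <- 5                       1111111111111111
step 16: d <- ((tid * a) + (a - d))   1111111111111111

Answer: 17 steps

d: 2,7,10,13,16,19,22,25,28,31,34,37,40,43,46,49
b: -1,0,1,2,3,4,5,6,7,8,9,10,11,12,13,14
a: 5,5,5,5,5,5,5,5,5,5,5,5,5,5,5,5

steps = 17; useful = 212; efficiency = 212/272 = 53/68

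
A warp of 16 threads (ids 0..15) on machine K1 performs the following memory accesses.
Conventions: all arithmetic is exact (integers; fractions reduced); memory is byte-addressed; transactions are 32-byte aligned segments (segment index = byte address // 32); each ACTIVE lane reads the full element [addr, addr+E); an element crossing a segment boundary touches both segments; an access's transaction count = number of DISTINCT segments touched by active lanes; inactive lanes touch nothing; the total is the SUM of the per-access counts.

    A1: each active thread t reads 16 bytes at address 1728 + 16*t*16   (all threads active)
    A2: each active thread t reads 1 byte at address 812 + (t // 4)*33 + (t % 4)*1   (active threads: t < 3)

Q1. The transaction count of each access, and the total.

A1: 16 transactions
A2: 1 transaction

Answer: 16,1; total 17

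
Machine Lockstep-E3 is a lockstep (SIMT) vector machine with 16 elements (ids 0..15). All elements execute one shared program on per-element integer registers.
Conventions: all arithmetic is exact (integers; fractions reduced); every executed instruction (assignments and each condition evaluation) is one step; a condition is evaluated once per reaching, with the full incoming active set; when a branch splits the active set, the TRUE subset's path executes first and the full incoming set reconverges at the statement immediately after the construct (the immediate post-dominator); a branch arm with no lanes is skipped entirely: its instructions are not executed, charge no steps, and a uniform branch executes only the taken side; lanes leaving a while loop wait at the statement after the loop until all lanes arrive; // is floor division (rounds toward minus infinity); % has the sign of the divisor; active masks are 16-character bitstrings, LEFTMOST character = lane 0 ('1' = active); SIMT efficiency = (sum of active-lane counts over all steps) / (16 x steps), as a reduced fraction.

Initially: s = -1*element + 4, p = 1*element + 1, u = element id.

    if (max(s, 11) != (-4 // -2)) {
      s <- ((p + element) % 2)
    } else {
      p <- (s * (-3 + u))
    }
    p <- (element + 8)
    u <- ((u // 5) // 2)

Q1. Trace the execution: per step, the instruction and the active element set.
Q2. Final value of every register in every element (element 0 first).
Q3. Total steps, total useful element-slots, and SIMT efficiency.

step 0: eval (max(s, 11) != (-4 // -2)) 1111111111111111
step 1: s <- ((p + element) % 2)     1111111111111111
step 2: p <- (element + 8)           1111111111111111
step 3: u <- ((u // 5) // 2)         1111111111111111

Answer: 4 steps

s: 1,1,1,1,1,1,1,1,1,1,1,1,1,1,1,1
p: 8,9,10,11,12,13,14,15,16,17,18,19,20,21,22,23
u: 0,0,0,0,0,0,0,0,0,0,1,1,1,1,1,1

steps = 4; useful = 64; efficiency = 64/64 = 1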